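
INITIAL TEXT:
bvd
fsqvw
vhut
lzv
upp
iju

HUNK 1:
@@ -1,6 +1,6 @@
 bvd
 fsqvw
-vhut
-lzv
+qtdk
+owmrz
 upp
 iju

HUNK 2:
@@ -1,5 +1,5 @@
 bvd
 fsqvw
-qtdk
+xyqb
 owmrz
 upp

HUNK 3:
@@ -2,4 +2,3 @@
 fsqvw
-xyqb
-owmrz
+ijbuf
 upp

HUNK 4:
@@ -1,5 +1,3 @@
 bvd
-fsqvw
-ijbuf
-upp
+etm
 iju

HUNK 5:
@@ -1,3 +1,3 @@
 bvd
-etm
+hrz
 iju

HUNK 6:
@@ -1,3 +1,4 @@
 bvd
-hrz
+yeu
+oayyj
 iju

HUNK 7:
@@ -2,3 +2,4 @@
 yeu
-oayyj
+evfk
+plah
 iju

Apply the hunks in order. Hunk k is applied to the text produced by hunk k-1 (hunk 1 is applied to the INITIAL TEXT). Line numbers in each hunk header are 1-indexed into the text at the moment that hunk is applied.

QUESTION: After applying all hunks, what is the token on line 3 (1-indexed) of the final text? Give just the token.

Hunk 1: at line 1 remove [vhut,lzv] add [qtdk,owmrz] -> 6 lines: bvd fsqvw qtdk owmrz upp iju
Hunk 2: at line 1 remove [qtdk] add [xyqb] -> 6 lines: bvd fsqvw xyqb owmrz upp iju
Hunk 3: at line 2 remove [xyqb,owmrz] add [ijbuf] -> 5 lines: bvd fsqvw ijbuf upp iju
Hunk 4: at line 1 remove [fsqvw,ijbuf,upp] add [etm] -> 3 lines: bvd etm iju
Hunk 5: at line 1 remove [etm] add [hrz] -> 3 lines: bvd hrz iju
Hunk 6: at line 1 remove [hrz] add [yeu,oayyj] -> 4 lines: bvd yeu oayyj iju
Hunk 7: at line 2 remove [oayyj] add [evfk,plah] -> 5 lines: bvd yeu evfk plah iju
Final line 3: evfk

Answer: evfk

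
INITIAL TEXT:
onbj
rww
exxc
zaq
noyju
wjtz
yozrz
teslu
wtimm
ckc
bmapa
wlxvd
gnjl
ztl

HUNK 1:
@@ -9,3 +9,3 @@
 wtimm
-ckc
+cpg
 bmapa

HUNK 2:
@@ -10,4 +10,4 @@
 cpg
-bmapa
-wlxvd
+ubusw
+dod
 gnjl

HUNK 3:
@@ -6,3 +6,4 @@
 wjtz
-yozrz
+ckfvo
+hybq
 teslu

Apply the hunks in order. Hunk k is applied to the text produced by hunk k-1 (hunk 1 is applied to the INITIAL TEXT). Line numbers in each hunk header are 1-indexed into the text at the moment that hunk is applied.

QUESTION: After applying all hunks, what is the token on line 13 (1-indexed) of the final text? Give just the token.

Hunk 1: at line 9 remove [ckc] add [cpg] -> 14 lines: onbj rww exxc zaq noyju wjtz yozrz teslu wtimm cpg bmapa wlxvd gnjl ztl
Hunk 2: at line 10 remove [bmapa,wlxvd] add [ubusw,dod] -> 14 lines: onbj rww exxc zaq noyju wjtz yozrz teslu wtimm cpg ubusw dod gnjl ztl
Hunk 3: at line 6 remove [yozrz] add [ckfvo,hybq] -> 15 lines: onbj rww exxc zaq noyju wjtz ckfvo hybq teslu wtimm cpg ubusw dod gnjl ztl
Final line 13: dod

Answer: dod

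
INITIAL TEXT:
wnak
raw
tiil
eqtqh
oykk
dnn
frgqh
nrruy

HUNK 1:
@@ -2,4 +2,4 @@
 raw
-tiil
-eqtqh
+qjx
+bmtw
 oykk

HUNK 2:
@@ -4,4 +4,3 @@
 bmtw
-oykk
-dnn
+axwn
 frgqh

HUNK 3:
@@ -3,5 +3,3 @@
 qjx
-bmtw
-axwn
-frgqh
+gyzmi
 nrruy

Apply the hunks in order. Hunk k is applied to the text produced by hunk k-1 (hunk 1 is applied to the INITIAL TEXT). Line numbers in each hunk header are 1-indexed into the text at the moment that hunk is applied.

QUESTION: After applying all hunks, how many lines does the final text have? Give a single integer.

Hunk 1: at line 2 remove [tiil,eqtqh] add [qjx,bmtw] -> 8 lines: wnak raw qjx bmtw oykk dnn frgqh nrruy
Hunk 2: at line 4 remove [oykk,dnn] add [axwn] -> 7 lines: wnak raw qjx bmtw axwn frgqh nrruy
Hunk 3: at line 3 remove [bmtw,axwn,frgqh] add [gyzmi] -> 5 lines: wnak raw qjx gyzmi nrruy
Final line count: 5

Answer: 5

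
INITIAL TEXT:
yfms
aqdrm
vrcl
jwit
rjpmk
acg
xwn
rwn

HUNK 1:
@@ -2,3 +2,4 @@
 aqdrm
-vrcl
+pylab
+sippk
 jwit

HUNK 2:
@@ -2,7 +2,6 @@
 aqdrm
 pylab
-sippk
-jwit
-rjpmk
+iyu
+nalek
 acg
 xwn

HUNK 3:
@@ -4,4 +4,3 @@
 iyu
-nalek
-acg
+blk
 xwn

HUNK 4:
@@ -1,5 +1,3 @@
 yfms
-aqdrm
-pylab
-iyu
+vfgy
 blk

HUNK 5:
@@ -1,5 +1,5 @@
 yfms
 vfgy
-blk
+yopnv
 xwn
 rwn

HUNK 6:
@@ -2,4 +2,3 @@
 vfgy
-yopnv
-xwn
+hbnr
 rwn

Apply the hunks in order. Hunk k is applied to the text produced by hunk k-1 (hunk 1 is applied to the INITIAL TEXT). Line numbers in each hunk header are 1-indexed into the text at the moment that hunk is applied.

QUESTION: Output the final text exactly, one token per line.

Hunk 1: at line 2 remove [vrcl] add [pylab,sippk] -> 9 lines: yfms aqdrm pylab sippk jwit rjpmk acg xwn rwn
Hunk 2: at line 2 remove [sippk,jwit,rjpmk] add [iyu,nalek] -> 8 lines: yfms aqdrm pylab iyu nalek acg xwn rwn
Hunk 3: at line 4 remove [nalek,acg] add [blk] -> 7 lines: yfms aqdrm pylab iyu blk xwn rwn
Hunk 4: at line 1 remove [aqdrm,pylab,iyu] add [vfgy] -> 5 lines: yfms vfgy blk xwn rwn
Hunk 5: at line 1 remove [blk] add [yopnv] -> 5 lines: yfms vfgy yopnv xwn rwn
Hunk 6: at line 2 remove [yopnv,xwn] add [hbnr] -> 4 lines: yfms vfgy hbnr rwn

Answer: yfms
vfgy
hbnr
rwn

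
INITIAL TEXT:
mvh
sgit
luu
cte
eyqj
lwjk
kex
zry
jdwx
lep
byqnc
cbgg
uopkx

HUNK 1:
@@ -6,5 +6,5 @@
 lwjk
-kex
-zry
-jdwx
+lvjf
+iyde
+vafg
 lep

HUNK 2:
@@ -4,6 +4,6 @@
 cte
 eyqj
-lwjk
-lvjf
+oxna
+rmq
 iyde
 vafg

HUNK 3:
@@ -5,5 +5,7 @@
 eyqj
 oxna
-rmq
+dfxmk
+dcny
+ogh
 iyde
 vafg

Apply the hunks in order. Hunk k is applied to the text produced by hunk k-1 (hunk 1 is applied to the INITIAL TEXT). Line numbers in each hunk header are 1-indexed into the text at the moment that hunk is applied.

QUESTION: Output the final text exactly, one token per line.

Hunk 1: at line 6 remove [kex,zry,jdwx] add [lvjf,iyde,vafg] -> 13 lines: mvh sgit luu cte eyqj lwjk lvjf iyde vafg lep byqnc cbgg uopkx
Hunk 2: at line 4 remove [lwjk,lvjf] add [oxna,rmq] -> 13 lines: mvh sgit luu cte eyqj oxna rmq iyde vafg lep byqnc cbgg uopkx
Hunk 3: at line 5 remove [rmq] add [dfxmk,dcny,ogh] -> 15 lines: mvh sgit luu cte eyqj oxna dfxmk dcny ogh iyde vafg lep byqnc cbgg uopkx

Answer: mvh
sgit
luu
cte
eyqj
oxna
dfxmk
dcny
ogh
iyde
vafg
lep
byqnc
cbgg
uopkx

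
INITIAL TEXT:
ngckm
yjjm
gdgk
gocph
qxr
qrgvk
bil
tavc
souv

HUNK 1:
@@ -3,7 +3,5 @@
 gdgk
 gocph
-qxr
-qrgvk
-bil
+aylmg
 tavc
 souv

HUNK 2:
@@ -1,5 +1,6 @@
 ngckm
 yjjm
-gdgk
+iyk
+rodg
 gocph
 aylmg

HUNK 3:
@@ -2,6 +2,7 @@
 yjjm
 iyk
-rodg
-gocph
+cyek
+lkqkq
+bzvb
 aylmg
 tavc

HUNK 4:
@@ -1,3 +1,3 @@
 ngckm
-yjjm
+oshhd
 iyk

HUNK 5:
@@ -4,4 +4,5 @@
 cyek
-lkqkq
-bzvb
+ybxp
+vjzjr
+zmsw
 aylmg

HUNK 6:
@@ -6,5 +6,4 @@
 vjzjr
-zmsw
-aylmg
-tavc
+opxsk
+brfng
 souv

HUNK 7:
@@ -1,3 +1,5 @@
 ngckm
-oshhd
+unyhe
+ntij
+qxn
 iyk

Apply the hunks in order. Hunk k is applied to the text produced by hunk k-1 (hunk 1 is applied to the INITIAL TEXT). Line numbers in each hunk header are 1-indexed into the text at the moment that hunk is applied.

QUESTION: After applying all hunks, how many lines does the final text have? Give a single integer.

Hunk 1: at line 3 remove [qxr,qrgvk,bil] add [aylmg] -> 7 lines: ngckm yjjm gdgk gocph aylmg tavc souv
Hunk 2: at line 1 remove [gdgk] add [iyk,rodg] -> 8 lines: ngckm yjjm iyk rodg gocph aylmg tavc souv
Hunk 3: at line 2 remove [rodg,gocph] add [cyek,lkqkq,bzvb] -> 9 lines: ngckm yjjm iyk cyek lkqkq bzvb aylmg tavc souv
Hunk 4: at line 1 remove [yjjm] add [oshhd] -> 9 lines: ngckm oshhd iyk cyek lkqkq bzvb aylmg tavc souv
Hunk 5: at line 4 remove [lkqkq,bzvb] add [ybxp,vjzjr,zmsw] -> 10 lines: ngckm oshhd iyk cyek ybxp vjzjr zmsw aylmg tavc souv
Hunk 6: at line 6 remove [zmsw,aylmg,tavc] add [opxsk,brfng] -> 9 lines: ngckm oshhd iyk cyek ybxp vjzjr opxsk brfng souv
Hunk 7: at line 1 remove [oshhd] add [unyhe,ntij,qxn] -> 11 lines: ngckm unyhe ntij qxn iyk cyek ybxp vjzjr opxsk brfng souv
Final line count: 11

Answer: 11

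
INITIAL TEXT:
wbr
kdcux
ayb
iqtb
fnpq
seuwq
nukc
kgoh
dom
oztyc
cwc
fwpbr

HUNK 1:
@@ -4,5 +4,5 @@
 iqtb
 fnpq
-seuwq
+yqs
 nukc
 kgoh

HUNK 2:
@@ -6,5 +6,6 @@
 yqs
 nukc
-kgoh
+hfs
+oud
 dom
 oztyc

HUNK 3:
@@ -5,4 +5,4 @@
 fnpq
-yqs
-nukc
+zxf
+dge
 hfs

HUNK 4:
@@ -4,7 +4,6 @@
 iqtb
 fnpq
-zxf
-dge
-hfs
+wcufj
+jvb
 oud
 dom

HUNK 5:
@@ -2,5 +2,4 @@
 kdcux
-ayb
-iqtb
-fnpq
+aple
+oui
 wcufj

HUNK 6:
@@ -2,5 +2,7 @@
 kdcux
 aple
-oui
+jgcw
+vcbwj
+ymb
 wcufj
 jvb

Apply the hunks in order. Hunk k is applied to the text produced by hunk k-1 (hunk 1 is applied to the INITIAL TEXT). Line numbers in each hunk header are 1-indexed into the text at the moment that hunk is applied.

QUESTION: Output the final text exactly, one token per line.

Hunk 1: at line 4 remove [seuwq] add [yqs] -> 12 lines: wbr kdcux ayb iqtb fnpq yqs nukc kgoh dom oztyc cwc fwpbr
Hunk 2: at line 6 remove [kgoh] add [hfs,oud] -> 13 lines: wbr kdcux ayb iqtb fnpq yqs nukc hfs oud dom oztyc cwc fwpbr
Hunk 3: at line 5 remove [yqs,nukc] add [zxf,dge] -> 13 lines: wbr kdcux ayb iqtb fnpq zxf dge hfs oud dom oztyc cwc fwpbr
Hunk 4: at line 4 remove [zxf,dge,hfs] add [wcufj,jvb] -> 12 lines: wbr kdcux ayb iqtb fnpq wcufj jvb oud dom oztyc cwc fwpbr
Hunk 5: at line 2 remove [ayb,iqtb,fnpq] add [aple,oui] -> 11 lines: wbr kdcux aple oui wcufj jvb oud dom oztyc cwc fwpbr
Hunk 6: at line 2 remove [oui] add [jgcw,vcbwj,ymb] -> 13 lines: wbr kdcux aple jgcw vcbwj ymb wcufj jvb oud dom oztyc cwc fwpbr

Answer: wbr
kdcux
aple
jgcw
vcbwj
ymb
wcufj
jvb
oud
dom
oztyc
cwc
fwpbr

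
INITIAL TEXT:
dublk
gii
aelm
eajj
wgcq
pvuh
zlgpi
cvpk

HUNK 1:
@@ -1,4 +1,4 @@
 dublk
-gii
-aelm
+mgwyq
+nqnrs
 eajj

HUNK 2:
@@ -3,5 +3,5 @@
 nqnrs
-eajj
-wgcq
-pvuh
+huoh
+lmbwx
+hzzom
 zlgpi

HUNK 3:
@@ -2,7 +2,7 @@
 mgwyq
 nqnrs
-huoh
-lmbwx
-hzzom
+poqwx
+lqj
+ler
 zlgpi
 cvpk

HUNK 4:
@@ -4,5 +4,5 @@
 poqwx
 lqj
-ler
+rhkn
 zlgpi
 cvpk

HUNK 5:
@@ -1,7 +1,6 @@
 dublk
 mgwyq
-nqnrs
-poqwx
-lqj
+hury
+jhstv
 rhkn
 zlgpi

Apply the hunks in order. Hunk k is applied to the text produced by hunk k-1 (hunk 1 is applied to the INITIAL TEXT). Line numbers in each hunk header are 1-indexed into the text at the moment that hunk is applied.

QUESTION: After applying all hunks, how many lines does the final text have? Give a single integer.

Hunk 1: at line 1 remove [gii,aelm] add [mgwyq,nqnrs] -> 8 lines: dublk mgwyq nqnrs eajj wgcq pvuh zlgpi cvpk
Hunk 2: at line 3 remove [eajj,wgcq,pvuh] add [huoh,lmbwx,hzzom] -> 8 lines: dublk mgwyq nqnrs huoh lmbwx hzzom zlgpi cvpk
Hunk 3: at line 2 remove [huoh,lmbwx,hzzom] add [poqwx,lqj,ler] -> 8 lines: dublk mgwyq nqnrs poqwx lqj ler zlgpi cvpk
Hunk 4: at line 4 remove [ler] add [rhkn] -> 8 lines: dublk mgwyq nqnrs poqwx lqj rhkn zlgpi cvpk
Hunk 5: at line 1 remove [nqnrs,poqwx,lqj] add [hury,jhstv] -> 7 lines: dublk mgwyq hury jhstv rhkn zlgpi cvpk
Final line count: 7

Answer: 7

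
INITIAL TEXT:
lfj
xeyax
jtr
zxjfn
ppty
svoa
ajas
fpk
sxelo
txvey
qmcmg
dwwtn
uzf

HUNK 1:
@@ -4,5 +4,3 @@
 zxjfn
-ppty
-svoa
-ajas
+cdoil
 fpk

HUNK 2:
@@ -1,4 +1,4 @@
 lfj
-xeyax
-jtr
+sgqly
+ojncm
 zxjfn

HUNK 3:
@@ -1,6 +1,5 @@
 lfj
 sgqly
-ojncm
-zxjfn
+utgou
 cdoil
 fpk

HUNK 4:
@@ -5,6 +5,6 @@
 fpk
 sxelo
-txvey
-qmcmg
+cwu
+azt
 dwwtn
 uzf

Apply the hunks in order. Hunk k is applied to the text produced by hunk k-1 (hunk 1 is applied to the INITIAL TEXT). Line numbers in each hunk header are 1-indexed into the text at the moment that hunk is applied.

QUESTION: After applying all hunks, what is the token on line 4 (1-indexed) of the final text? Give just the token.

Answer: cdoil

Derivation:
Hunk 1: at line 4 remove [ppty,svoa,ajas] add [cdoil] -> 11 lines: lfj xeyax jtr zxjfn cdoil fpk sxelo txvey qmcmg dwwtn uzf
Hunk 2: at line 1 remove [xeyax,jtr] add [sgqly,ojncm] -> 11 lines: lfj sgqly ojncm zxjfn cdoil fpk sxelo txvey qmcmg dwwtn uzf
Hunk 3: at line 1 remove [ojncm,zxjfn] add [utgou] -> 10 lines: lfj sgqly utgou cdoil fpk sxelo txvey qmcmg dwwtn uzf
Hunk 4: at line 5 remove [txvey,qmcmg] add [cwu,azt] -> 10 lines: lfj sgqly utgou cdoil fpk sxelo cwu azt dwwtn uzf
Final line 4: cdoil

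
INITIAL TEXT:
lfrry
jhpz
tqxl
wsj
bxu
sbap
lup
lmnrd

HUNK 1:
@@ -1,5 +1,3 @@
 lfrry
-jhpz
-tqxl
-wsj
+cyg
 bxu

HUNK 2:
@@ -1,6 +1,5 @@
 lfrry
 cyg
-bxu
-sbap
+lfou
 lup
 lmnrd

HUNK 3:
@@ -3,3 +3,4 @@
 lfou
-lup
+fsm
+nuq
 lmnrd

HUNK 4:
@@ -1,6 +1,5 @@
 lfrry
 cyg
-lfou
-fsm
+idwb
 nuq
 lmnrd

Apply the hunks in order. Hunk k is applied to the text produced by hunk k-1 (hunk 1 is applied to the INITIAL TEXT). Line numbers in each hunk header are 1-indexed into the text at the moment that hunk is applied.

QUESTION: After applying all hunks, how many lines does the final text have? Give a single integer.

Hunk 1: at line 1 remove [jhpz,tqxl,wsj] add [cyg] -> 6 lines: lfrry cyg bxu sbap lup lmnrd
Hunk 2: at line 1 remove [bxu,sbap] add [lfou] -> 5 lines: lfrry cyg lfou lup lmnrd
Hunk 3: at line 3 remove [lup] add [fsm,nuq] -> 6 lines: lfrry cyg lfou fsm nuq lmnrd
Hunk 4: at line 1 remove [lfou,fsm] add [idwb] -> 5 lines: lfrry cyg idwb nuq lmnrd
Final line count: 5

Answer: 5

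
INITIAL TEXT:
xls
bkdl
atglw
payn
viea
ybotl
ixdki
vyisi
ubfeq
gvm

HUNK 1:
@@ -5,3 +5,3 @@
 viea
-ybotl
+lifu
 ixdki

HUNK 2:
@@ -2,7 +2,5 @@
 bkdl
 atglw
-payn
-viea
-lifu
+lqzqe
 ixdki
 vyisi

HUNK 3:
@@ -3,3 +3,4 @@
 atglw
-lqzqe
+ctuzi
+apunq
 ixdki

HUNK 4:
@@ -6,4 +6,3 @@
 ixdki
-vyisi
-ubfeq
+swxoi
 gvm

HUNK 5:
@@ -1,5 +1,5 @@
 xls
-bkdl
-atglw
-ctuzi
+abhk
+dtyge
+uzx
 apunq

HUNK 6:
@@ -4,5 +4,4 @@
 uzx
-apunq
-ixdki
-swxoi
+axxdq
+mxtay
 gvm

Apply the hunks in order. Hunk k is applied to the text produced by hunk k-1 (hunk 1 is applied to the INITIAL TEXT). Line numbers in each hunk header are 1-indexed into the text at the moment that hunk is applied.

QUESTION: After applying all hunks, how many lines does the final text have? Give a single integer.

Hunk 1: at line 5 remove [ybotl] add [lifu] -> 10 lines: xls bkdl atglw payn viea lifu ixdki vyisi ubfeq gvm
Hunk 2: at line 2 remove [payn,viea,lifu] add [lqzqe] -> 8 lines: xls bkdl atglw lqzqe ixdki vyisi ubfeq gvm
Hunk 3: at line 3 remove [lqzqe] add [ctuzi,apunq] -> 9 lines: xls bkdl atglw ctuzi apunq ixdki vyisi ubfeq gvm
Hunk 4: at line 6 remove [vyisi,ubfeq] add [swxoi] -> 8 lines: xls bkdl atglw ctuzi apunq ixdki swxoi gvm
Hunk 5: at line 1 remove [bkdl,atglw,ctuzi] add [abhk,dtyge,uzx] -> 8 lines: xls abhk dtyge uzx apunq ixdki swxoi gvm
Hunk 6: at line 4 remove [apunq,ixdki,swxoi] add [axxdq,mxtay] -> 7 lines: xls abhk dtyge uzx axxdq mxtay gvm
Final line count: 7

Answer: 7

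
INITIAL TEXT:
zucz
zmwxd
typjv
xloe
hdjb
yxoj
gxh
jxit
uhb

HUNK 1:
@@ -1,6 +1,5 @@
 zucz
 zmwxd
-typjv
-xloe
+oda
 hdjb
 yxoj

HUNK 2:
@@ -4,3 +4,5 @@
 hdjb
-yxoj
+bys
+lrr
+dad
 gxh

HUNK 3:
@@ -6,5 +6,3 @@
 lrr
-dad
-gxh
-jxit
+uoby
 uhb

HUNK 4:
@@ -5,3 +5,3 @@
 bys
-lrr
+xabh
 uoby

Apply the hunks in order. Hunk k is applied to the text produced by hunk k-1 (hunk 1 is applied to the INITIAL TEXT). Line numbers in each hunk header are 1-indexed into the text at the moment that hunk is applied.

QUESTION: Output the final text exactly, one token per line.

Hunk 1: at line 1 remove [typjv,xloe] add [oda] -> 8 lines: zucz zmwxd oda hdjb yxoj gxh jxit uhb
Hunk 2: at line 4 remove [yxoj] add [bys,lrr,dad] -> 10 lines: zucz zmwxd oda hdjb bys lrr dad gxh jxit uhb
Hunk 3: at line 6 remove [dad,gxh,jxit] add [uoby] -> 8 lines: zucz zmwxd oda hdjb bys lrr uoby uhb
Hunk 4: at line 5 remove [lrr] add [xabh] -> 8 lines: zucz zmwxd oda hdjb bys xabh uoby uhb

Answer: zucz
zmwxd
oda
hdjb
bys
xabh
uoby
uhb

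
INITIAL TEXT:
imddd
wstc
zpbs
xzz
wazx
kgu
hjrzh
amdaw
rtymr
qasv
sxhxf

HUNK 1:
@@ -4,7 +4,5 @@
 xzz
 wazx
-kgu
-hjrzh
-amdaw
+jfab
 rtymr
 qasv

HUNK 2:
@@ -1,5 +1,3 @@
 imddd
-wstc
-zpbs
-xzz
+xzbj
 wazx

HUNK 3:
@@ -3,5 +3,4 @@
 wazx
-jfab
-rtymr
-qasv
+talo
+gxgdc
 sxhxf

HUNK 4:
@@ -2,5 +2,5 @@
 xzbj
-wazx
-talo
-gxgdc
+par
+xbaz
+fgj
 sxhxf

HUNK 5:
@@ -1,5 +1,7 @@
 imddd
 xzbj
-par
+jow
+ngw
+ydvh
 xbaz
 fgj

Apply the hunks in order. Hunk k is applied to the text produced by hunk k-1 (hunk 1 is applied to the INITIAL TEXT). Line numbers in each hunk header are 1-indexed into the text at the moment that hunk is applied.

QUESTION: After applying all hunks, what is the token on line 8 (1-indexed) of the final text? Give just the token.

Hunk 1: at line 4 remove [kgu,hjrzh,amdaw] add [jfab] -> 9 lines: imddd wstc zpbs xzz wazx jfab rtymr qasv sxhxf
Hunk 2: at line 1 remove [wstc,zpbs,xzz] add [xzbj] -> 7 lines: imddd xzbj wazx jfab rtymr qasv sxhxf
Hunk 3: at line 3 remove [jfab,rtymr,qasv] add [talo,gxgdc] -> 6 lines: imddd xzbj wazx talo gxgdc sxhxf
Hunk 4: at line 2 remove [wazx,talo,gxgdc] add [par,xbaz,fgj] -> 6 lines: imddd xzbj par xbaz fgj sxhxf
Hunk 5: at line 1 remove [par] add [jow,ngw,ydvh] -> 8 lines: imddd xzbj jow ngw ydvh xbaz fgj sxhxf
Final line 8: sxhxf

Answer: sxhxf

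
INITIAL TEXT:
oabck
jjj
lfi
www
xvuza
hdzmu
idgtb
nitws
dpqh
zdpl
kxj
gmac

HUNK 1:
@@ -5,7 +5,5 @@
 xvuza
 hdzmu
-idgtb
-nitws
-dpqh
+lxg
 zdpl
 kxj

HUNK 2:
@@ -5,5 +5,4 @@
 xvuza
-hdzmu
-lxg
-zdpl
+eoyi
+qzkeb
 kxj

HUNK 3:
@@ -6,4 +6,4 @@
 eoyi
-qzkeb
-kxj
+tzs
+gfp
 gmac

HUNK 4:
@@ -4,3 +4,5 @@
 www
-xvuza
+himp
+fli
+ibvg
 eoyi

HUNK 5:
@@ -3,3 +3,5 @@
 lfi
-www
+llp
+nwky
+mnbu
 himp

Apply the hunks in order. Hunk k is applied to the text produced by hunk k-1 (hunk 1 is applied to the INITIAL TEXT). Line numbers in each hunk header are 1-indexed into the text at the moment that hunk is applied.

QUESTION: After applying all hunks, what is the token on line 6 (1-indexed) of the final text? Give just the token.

Hunk 1: at line 5 remove [idgtb,nitws,dpqh] add [lxg] -> 10 lines: oabck jjj lfi www xvuza hdzmu lxg zdpl kxj gmac
Hunk 2: at line 5 remove [hdzmu,lxg,zdpl] add [eoyi,qzkeb] -> 9 lines: oabck jjj lfi www xvuza eoyi qzkeb kxj gmac
Hunk 3: at line 6 remove [qzkeb,kxj] add [tzs,gfp] -> 9 lines: oabck jjj lfi www xvuza eoyi tzs gfp gmac
Hunk 4: at line 4 remove [xvuza] add [himp,fli,ibvg] -> 11 lines: oabck jjj lfi www himp fli ibvg eoyi tzs gfp gmac
Hunk 5: at line 3 remove [www] add [llp,nwky,mnbu] -> 13 lines: oabck jjj lfi llp nwky mnbu himp fli ibvg eoyi tzs gfp gmac
Final line 6: mnbu

Answer: mnbu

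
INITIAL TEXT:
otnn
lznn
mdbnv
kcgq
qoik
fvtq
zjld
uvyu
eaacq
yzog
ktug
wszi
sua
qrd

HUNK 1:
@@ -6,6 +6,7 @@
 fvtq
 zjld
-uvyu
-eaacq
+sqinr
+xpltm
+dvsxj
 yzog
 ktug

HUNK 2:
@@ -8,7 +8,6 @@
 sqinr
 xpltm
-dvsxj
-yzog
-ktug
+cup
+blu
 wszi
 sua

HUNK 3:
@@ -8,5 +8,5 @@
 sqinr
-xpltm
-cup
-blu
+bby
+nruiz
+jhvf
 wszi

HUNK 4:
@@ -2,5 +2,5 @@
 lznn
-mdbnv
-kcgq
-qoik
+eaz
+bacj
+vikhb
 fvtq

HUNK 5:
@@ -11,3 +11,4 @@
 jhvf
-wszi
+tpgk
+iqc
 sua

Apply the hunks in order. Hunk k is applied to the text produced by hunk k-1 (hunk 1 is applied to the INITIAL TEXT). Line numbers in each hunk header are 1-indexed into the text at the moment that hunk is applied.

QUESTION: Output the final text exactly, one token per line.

Answer: otnn
lznn
eaz
bacj
vikhb
fvtq
zjld
sqinr
bby
nruiz
jhvf
tpgk
iqc
sua
qrd

Derivation:
Hunk 1: at line 6 remove [uvyu,eaacq] add [sqinr,xpltm,dvsxj] -> 15 lines: otnn lznn mdbnv kcgq qoik fvtq zjld sqinr xpltm dvsxj yzog ktug wszi sua qrd
Hunk 2: at line 8 remove [dvsxj,yzog,ktug] add [cup,blu] -> 14 lines: otnn lznn mdbnv kcgq qoik fvtq zjld sqinr xpltm cup blu wszi sua qrd
Hunk 3: at line 8 remove [xpltm,cup,blu] add [bby,nruiz,jhvf] -> 14 lines: otnn lznn mdbnv kcgq qoik fvtq zjld sqinr bby nruiz jhvf wszi sua qrd
Hunk 4: at line 2 remove [mdbnv,kcgq,qoik] add [eaz,bacj,vikhb] -> 14 lines: otnn lznn eaz bacj vikhb fvtq zjld sqinr bby nruiz jhvf wszi sua qrd
Hunk 5: at line 11 remove [wszi] add [tpgk,iqc] -> 15 lines: otnn lznn eaz bacj vikhb fvtq zjld sqinr bby nruiz jhvf tpgk iqc sua qrd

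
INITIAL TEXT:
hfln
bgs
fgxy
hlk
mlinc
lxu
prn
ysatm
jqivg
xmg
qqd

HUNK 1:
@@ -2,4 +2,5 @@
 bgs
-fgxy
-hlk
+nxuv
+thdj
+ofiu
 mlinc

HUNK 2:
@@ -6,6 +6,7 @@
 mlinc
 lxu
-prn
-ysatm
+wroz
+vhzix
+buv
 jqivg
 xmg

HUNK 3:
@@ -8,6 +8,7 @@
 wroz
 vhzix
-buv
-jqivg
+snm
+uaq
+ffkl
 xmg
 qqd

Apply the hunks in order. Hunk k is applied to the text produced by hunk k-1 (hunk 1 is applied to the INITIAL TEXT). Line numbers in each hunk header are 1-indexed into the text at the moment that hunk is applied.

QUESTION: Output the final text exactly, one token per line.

Answer: hfln
bgs
nxuv
thdj
ofiu
mlinc
lxu
wroz
vhzix
snm
uaq
ffkl
xmg
qqd

Derivation:
Hunk 1: at line 2 remove [fgxy,hlk] add [nxuv,thdj,ofiu] -> 12 lines: hfln bgs nxuv thdj ofiu mlinc lxu prn ysatm jqivg xmg qqd
Hunk 2: at line 6 remove [prn,ysatm] add [wroz,vhzix,buv] -> 13 lines: hfln bgs nxuv thdj ofiu mlinc lxu wroz vhzix buv jqivg xmg qqd
Hunk 3: at line 8 remove [buv,jqivg] add [snm,uaq,ffkl] -> 14 lines: hfln bgs nxuv thdj ofiu mlinc lxu wroz vhzix snm uaq ffkl xmg qqd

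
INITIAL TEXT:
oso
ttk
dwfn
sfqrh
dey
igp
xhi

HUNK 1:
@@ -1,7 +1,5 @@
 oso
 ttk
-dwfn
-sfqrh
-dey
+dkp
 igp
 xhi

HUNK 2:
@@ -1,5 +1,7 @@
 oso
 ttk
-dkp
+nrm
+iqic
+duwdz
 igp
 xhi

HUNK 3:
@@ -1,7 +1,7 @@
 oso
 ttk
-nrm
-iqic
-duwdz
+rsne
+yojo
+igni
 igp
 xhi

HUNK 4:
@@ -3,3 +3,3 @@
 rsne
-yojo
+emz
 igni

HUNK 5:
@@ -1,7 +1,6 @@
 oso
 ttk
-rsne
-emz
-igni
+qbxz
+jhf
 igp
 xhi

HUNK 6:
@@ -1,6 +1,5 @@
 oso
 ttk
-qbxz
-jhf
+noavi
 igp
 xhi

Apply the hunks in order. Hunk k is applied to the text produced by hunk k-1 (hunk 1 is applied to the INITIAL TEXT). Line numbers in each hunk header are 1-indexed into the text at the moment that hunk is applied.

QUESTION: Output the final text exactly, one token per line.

Hunk 1: at line 1 remove [dwfn,sfqrh,dey] add [dkp] -> 5 lines: oso ttk dkp igp xhi
Hunk 2: at line 1 remove [dkp] add [nrm,iqic,duwdz] -> 7 lines: oso ttk nrm iqic duwdz igp xhi
Hunk 3: at line 1 remove [nrm,iqic,duwdz] add [rsne,yojo,igni] -> 7 lines: oso ttk rsne yojo igni igp xhi
Hunk 4: at line 3 remove [yojo] add [emz] -> 7 lines: oso ttk rsne emz igni igp xhi
Hunk 5: at line 1 remove [rsne,emz,igni] add [qbxz,jhf] -> 6 lines: oso ttk qbxz jhf igp xhi
Hunk 6: at line 1 remove [qbxz,jhf] add [noavi] -> 5 lines: oso ttk noavi igp xhi

Answer: oso
ttk
noavi
igp
xhi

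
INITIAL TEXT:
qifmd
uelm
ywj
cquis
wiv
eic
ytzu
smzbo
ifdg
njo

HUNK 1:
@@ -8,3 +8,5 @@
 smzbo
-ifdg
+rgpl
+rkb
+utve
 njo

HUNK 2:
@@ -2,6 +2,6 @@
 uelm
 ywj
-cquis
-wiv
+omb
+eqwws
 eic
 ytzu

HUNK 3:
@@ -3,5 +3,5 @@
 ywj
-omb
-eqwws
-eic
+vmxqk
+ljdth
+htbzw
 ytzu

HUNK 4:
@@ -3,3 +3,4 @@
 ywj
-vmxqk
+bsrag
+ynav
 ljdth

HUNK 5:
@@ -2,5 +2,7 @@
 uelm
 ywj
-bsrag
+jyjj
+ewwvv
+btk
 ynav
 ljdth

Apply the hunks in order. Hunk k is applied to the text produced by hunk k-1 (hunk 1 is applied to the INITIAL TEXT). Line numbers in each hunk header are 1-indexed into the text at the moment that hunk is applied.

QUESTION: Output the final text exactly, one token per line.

Answer: qifmd
uelm
ywj
jyjj
ewwvv
btk
ynav
ljdth
htbzw
ytzu
smzbo
rgpl
rkb
utve
njo

Derivation:
Hunk 1: at line 8 remove [ifdg] add [rgpl,rkb,utve] -> 12 lines: qifmd uelm ywj cquis wiv eic ytzu smzbo rgpl rkb utve njo
Hunk 2: at line 2 remove [cquis,wiv] add [omb,eqwws] -> 12 lines: qifmd uelm ywj omb eqwws eic ytzu smzbo rgpl rkb utve njo
Hunk 3: at line 3 remove [omb,eqwws,eic] add [vmxqk,ljdth,htbzw] -> 12 lines: qifmd uelm ywj vmxqk ljdth htbzw ytzu smzbo rgpl rkb utve njo
Hunk 4: at line 3 remove [vmxqk] add [bsrag,ynav] -> 13 lines: qifmd uelm ywj bsrag ynav ljdth htbzw ytzu smzbo rgpl rkb utve njo
Hunk 5: at line 2 remove [bsrag] add [jyjj,ewwvv,btk] -> 15 lines: qifmd uelm ywj jyjj ewwvv btk ynav ljdth htbzw ytzu smzbo rgpl rkb utve njo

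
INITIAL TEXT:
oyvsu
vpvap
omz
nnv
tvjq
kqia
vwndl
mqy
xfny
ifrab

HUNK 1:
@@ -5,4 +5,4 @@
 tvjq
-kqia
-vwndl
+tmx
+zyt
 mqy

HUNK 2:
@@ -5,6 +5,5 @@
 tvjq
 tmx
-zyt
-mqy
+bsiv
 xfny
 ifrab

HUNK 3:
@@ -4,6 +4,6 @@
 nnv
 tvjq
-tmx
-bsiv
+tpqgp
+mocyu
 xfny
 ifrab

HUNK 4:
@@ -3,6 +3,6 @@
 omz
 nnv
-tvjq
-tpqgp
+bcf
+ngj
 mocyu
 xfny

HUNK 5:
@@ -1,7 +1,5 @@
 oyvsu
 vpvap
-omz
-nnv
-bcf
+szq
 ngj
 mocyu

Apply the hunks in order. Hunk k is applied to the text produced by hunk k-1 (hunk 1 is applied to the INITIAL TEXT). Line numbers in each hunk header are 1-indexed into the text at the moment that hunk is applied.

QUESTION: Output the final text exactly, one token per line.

Answer: oyvsu
vpvap
szq
ngj
mocyu
xfny
ifrab

Derivation:
Hunk 1: at line 5 remove [kqia,vwndl] add [tmx,zyt] -> 10 lines: oyvsu vpvap omz nnv tvjq tmx zyt mqy xfny ifrab
Hunk 2: at line 5 remove [zyt,mqy] add [bsiv] -> 9 lines: oyvsu vpvap omz nnv tvjq tmx bsiv xfny ifrab
Hunk 3: at line 4 remove [tmx,bsiv] add [tpqgp,mocyu] -> 9 lines: oyvsu vpvap omz nnv tvjq tpqgp mocyu xfny ifrab
Hunk 4: at line 3 remove [tvjq,tpqgp] add [bcf,ngj] -> 9 lines: oyvsu vpvap omz nnv bcf ngj mocyu xfny ifrab
Hunk 5: at line 1 remove [omz,nnv,bcf] add [szq] -> 7 lines: oyvsu vpvap szq ngj mocyu xfny ifrab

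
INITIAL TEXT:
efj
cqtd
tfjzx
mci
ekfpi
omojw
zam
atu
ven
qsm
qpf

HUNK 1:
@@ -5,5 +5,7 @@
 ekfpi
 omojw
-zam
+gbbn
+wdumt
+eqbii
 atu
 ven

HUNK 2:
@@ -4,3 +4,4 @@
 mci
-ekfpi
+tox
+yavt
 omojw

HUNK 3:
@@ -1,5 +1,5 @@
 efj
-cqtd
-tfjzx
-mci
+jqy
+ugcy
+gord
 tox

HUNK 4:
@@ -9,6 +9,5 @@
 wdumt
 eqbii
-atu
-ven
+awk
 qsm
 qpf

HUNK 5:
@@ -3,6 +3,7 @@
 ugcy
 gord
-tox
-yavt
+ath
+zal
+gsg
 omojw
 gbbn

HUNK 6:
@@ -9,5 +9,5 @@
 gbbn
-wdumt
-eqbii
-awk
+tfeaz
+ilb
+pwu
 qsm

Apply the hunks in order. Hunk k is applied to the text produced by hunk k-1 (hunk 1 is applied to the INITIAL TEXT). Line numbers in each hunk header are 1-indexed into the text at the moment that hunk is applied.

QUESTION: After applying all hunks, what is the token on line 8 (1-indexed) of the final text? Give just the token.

Hunk 1: at line 5 remove [zam] add [gbbn,wdumt,eqbii] -> 13 lines: efj cqtd tfjzx mci ekfpi omojw gbbn wdumt eqbii atu ven qsm qpf
Hunk 2: at line 4 remove [ekfpi] add [tox,yavt] -> 14 lines: efj cqtd tfjzx mci tox yavt omojw gbbn wdumt eqbii atu ven qsm qpf
Hunk 3: at line 1 remove [cqtd,tfjzx,mci] add [jqy,ugcy,gord] -> 14 lines: efj jqy ugcy gord tox yavt omojw gbbn wdumt eqbii atu ven qsm qpf
Hunk 4: at line 9 remove [atu,ven] add [awk] -> 13 lines: efj jqy ugcy gord tox yavt omojw gbbn wdumt eqbii awk qsm qpf
Hunk 5: at line 3 remove [tox,yavt] add [ath,zal,gsg] -> 14 lines: efj jqy ugcy gord ath zal gsg omojw gbbn wdumt eqbii awk qsm qpf
Hunk 6: at line 9 remove [wdumt,eqbii,awk] add [tfeaz,ilb,pwu] -> 14 lines: efj jqy ugcy gord ath zal gsg omojw gbbn tfeaz ilb pwu qsm qpf
Final line 8: omojw

Answer: omojw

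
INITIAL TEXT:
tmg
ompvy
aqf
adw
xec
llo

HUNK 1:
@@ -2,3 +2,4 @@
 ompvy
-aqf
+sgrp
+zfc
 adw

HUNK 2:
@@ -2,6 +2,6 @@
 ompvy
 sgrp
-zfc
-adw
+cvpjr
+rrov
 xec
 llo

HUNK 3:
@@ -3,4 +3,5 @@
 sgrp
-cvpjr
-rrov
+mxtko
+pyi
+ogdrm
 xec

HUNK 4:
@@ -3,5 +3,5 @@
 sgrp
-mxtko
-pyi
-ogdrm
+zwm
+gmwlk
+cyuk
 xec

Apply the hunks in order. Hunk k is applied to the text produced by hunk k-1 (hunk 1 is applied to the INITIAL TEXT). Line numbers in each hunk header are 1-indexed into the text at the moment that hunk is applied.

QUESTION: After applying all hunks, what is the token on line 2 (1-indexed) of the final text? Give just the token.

Answer: ompvy

Derivation:
Hunk 1: at line 2 remove [aqf] add [sgrp,zfc] -> 7 lines: tmg ompvy sgrp zfc adw xec llo
Hunk 2: at line 2 remove [zfc,adw] add [cvpjr,rrov] -> 7 lines: tmg ompvy sgrp cvpjr rrov xec llo
Hunk 3: at line 3 remove [cvpjr,rrov] add [mxtko,pyi,ogdrm] -> 8 lines: tmg ompvy sgrp mxtko pyi ogdrm xec llo
Hunk 4: at line 3 remove [mxtko,pyi,ogdrm] add [zwm,gmwlk,cyuk] -> 8 lines: tmg ompvy sgrp zwm gmwlk cyuk xec llo
Final line 2: ompvy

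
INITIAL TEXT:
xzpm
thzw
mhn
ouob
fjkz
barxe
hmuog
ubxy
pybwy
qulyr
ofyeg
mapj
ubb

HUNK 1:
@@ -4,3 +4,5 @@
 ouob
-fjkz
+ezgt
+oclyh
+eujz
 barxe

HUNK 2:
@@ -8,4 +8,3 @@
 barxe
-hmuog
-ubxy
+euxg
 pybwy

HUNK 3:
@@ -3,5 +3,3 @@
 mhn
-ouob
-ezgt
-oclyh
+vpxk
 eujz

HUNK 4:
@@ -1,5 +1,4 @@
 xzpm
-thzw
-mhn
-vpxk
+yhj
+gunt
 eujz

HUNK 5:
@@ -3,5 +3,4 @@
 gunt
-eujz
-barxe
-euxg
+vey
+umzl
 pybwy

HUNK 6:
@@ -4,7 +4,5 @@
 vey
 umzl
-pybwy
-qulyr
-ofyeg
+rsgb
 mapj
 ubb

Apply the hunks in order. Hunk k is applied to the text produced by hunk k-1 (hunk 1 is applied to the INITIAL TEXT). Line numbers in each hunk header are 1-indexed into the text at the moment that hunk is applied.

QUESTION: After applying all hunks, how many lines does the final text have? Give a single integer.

Hunk 1: at line 4 remove [fjkz] add [ezgt,oclyh,eujz] -> 15 lines: xzpm thzw mhn ouob ezgt oclyh eujz barxe hmuog ubxy pybwy qulyr ofyeg mapj ubb
Hunk 2: at line 8 remove [hmuog,ubxy] add [euxg] -> 14 lines: xzpm thzw mhn ouob ezgt oclyh eujz barxe euxg pybwy qulyr ofyeg mapj ubb
Hunk 3: at line 3 remove [ouob,ezgt,oclyh] add [vpxk] -> 12 lines: xzpm thzw mhn vpxk eujz barxe euxg pybwy qulyr ofyeg mapj ubb
Hunk 4: at line 1 remove [thzw,mhn,vpxk] add [yhj,gunt] -> 11 lines: xzpm yhj gunt eujz barxe euxg pybwy qulyr ofyeg mapj ubb
Hunk 5: at line 3 remove [eujz,barxe,euxg] add [vey,umzl] -> 10 lines: xzpm yhj gunt vey umzl pybwy qulyr ofyeg mapj ubb
Hunk 6: at line 4 remove [pybwy,qulyr,ofyeg] add [rsgb] -> 8 lines: xzpm yhj gunt vey umzl rsgb mapj ubb
Final line count: 8

Answer: 8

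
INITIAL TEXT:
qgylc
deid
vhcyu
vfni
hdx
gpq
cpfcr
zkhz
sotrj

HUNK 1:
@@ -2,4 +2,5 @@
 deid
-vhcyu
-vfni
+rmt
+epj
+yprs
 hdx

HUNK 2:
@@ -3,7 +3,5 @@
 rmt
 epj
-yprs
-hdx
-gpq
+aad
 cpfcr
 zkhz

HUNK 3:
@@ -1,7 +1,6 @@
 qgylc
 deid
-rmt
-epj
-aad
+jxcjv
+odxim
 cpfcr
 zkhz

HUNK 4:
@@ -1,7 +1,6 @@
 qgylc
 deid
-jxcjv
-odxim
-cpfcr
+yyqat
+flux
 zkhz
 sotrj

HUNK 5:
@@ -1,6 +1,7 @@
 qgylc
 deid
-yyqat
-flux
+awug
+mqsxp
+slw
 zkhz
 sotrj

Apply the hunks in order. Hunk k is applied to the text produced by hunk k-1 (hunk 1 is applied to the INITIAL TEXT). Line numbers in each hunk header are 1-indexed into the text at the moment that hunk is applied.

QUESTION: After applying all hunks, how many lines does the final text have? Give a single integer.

Hunk 1: at line 2 remove [vhcyu,vfni] add [rmt,epj,yprs] -> 10 lines: qgylc deid rmt epj yprs hdx gpq cpfcr zkhz sotrj
Hunk 2: at line 3 remove [yprs,hdx,gpq] add [aad] -> 8 lines: qgylc deid rmt epj aad cpfcr zkhz sotrj
Hunk 3: at line 1 remove [rmt,epj,aad] add [jxcjv,odxim] -> 7 lines: qgylc deid jxcjv odxim cpfcr zkhz sotrj
Hunk 4: at line 1 remove [jxcjv,odxim,cpfcr] add [yyqat,flux] -> 6 lines: qgylc deid yyqat flux zkhz sotrj
Hunk 5: at line 1 remove [yyqat,flux] add [awug,mqsxp,slw] -> 7 lines: qgylc deid awug mqsxp slw zkhz sotrj
Final line count: 7

Answer: 7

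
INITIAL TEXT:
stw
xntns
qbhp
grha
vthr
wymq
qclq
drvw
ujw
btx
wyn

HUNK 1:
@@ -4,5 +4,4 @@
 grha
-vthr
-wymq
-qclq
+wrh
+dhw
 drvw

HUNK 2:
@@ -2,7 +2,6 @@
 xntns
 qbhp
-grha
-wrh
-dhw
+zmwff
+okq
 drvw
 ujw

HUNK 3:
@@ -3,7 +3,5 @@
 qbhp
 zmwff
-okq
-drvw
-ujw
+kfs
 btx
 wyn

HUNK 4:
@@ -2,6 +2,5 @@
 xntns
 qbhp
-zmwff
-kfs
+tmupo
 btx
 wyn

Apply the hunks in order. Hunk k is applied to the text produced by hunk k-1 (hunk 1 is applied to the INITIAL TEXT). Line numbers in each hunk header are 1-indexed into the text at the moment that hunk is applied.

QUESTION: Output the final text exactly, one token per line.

Answer: stw
xntns
qbhp
tmupo
btx
wyn

Derivation:
Hunk 1: at line 4 remove [vthr,wymq,qclq] add [wrh,dhw] -> 10 lines: stw xntns qbhp grha wrh dhw drvw ujw btx wyn
Hunk 2: at line 2 remove [grha,wrh,dhw] add [zmwff,okq] -> 9 lines: stw xntns qbhp zmwff okq drvw ujw btx wyn
Hunk 3: at line 3 remove [okq,drvw,ujw] add [kfs] -> 7 lines: stw xntns qbhp zmwff kfs btx wyn
Hunk 4: at line 2 remove [zmwff,kfs] add [tmupo] -> 6 lines: stw xntns qbhp tmupo btx wyn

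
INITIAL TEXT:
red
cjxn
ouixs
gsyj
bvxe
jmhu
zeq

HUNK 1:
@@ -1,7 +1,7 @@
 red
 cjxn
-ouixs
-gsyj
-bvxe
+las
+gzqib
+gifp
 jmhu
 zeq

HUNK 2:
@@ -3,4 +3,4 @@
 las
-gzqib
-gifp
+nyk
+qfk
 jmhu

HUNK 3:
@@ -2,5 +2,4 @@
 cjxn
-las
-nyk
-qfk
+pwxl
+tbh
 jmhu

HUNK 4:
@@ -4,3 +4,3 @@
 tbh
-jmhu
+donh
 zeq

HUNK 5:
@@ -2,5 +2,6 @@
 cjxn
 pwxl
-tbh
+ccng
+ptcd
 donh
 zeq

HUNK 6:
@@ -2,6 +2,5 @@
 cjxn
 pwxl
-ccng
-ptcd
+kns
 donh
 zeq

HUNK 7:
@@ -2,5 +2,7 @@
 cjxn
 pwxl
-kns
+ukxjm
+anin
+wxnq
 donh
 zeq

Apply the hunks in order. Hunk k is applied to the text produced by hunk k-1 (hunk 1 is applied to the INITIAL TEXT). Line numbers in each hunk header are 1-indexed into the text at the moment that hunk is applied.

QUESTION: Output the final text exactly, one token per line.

Answer: red
cjxn
pwxl
ukxjm
anin
wxnq
donh
zeq

Derivation:
Hunk 1: at line 1 remove [ouixs,gsyj,bvxe] add [las,gzqib,gifp] -> 7 lines: red cjxn las gzqib gifp jmhu zeq
Hunk 2: at line 3 remove [gzqib,gifp] add [nyk,qfk] -> 7 lines: red cjxn las nyk qfk jmhu zeq
Hunk 3: at line 2 remove [las,nyk,qfk] add [pwxl,tbh] -> 6 lines: red cjxn pwxl tbh jmhu zeq
Hunk 4: at line 4 remove [jmhu] add [donh] -> 6 lines: red cjxn pwxl tbh donh zeq
Hunk 5: at line 2 remove [tbh] add [ccng,ptcd] -> 7 lines: red cjxn pwxl ccng ptcd donh zeq
Hunk 6: at line 2 remove [ccng,ptcd] add [kns] -> 6 lines: red cjxn pwxl kns donh zeq
Hunk 7: at line 2 remove [kns] add [ukxjm,anin,wxnq] -> 8 lines: red cjxn pwxl ukxjm anin wxnq donh zeq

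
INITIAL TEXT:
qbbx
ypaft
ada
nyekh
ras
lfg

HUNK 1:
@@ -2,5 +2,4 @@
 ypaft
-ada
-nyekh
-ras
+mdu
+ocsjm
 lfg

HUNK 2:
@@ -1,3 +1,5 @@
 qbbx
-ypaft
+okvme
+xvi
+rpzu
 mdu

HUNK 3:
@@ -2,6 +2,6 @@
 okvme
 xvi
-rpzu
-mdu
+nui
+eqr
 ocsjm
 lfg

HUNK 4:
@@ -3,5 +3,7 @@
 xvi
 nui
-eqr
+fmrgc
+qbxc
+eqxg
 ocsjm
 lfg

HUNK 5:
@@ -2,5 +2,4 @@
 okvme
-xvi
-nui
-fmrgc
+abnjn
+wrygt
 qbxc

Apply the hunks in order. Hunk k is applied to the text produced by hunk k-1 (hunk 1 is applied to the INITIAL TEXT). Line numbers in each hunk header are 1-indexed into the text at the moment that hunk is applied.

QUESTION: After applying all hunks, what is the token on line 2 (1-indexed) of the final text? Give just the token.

Answer: okvme

Derivation:
Hunk 1: at line 2 remove [ada,nyekh,ras] add [mdu,ocsjm] -> 5 lines: qbbx ypaft mdu ocsjm lfg
Hunk 2: at line 1 remove [ypaft] add [okvme,xvi,rpzu] -> 7 lines: qbbx okvme xvi rpzu mdu ocsjm lfg
Hunk 3: at line 2 remove [rpzu,mdu] add [nui,eqr] -> 7 lines: qbbx okvme xvi nui eqr ocsjm lfg
Hunk 4: at line 3 remove [eqr] add [fmrgc,qbxc,eqxg] -> 9 lines: qbbx okvme xvi nui fmrgc qbxc eqxg ocsjm lfg
Hunk 5: at line 2 remove [xvi,nui,fmrgc] add [abnjn,wrygt] -> 8 lines: qbbx okvme abnjn wrygt qbxc eqxg ocsjm lfg
Final line 2: okvme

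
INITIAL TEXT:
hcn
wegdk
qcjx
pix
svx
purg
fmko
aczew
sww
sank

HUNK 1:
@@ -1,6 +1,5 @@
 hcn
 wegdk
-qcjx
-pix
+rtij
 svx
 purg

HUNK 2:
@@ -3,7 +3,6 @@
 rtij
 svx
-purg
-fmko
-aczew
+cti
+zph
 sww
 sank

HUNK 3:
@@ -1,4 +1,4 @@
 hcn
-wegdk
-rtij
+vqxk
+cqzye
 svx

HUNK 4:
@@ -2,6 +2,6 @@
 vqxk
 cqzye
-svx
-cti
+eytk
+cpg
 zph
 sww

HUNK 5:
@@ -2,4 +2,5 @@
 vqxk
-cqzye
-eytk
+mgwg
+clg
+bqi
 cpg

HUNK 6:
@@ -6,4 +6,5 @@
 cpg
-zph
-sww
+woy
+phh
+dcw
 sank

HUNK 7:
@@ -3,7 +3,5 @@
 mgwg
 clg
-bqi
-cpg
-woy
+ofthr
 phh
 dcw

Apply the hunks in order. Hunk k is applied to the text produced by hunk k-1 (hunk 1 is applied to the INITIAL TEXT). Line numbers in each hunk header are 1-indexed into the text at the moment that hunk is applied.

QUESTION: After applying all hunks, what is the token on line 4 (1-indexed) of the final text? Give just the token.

Answer: clg

Derivation:
Hunk 1: at line 1 remove [qcjx,pix] add [rtij] -> 9 lines: hcn wegdk rtij svx purg fmko aczew sww sank
Hunk 2: at line 3 remove [purg,fmko,aczew] add [cti,zph] -> 8 lines: hcn wegdk rtij svx cti zph sww sank
Hunk 3: at line 1 remove [wegdk,rtij] add [vqxk,cqzye] -> 8 lines: hcn vqxk cqzye svx cti zph sww sank
Hunk 4: at line 2 remove [svx,cti] add [eytk,cpg] -> 8 lines: hcn vqxk cqzye eytk cpg zph sww sank
Hunk 5: at line 2 remove [cqzye,eytk] add [mgwg,clg,bqi] -> 9 lines: hcn vqxk mgwg clg bqi cpg zph sww sank
Hunk 6: at line 6 remove [zph,sww] add [woy,phh,dcw] -> 10 lines: hcn vqxk mgwg clg bqi cpg woy phh dcw sank
Hunk 7: at line 3 remove [bqi,cpg,woy] add [ofthr] -> 8 lines: hcn vqxk mgwg clg ofthr phh dcw sank
Final line 4: clg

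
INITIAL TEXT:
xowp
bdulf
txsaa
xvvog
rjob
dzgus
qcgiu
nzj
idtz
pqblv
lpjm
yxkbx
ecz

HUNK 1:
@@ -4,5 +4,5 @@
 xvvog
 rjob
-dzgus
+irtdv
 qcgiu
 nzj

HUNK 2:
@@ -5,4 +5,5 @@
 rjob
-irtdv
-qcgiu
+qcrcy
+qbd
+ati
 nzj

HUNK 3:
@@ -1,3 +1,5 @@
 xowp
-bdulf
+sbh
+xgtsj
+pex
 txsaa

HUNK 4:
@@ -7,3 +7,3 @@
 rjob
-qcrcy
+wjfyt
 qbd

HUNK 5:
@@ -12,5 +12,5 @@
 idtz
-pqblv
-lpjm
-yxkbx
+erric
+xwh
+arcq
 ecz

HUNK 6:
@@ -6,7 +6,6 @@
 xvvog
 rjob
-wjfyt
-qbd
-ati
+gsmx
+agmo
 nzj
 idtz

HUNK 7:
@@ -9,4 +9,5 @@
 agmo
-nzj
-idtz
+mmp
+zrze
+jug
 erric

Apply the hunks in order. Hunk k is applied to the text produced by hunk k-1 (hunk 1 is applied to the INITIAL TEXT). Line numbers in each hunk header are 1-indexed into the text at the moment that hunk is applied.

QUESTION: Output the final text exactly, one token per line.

Hunk 1: at line 4 remove [dzgus] add [irtdv] -> 13 lines: xowp bdulf txsaa xvvog rjob irtdv qcgiu nzj idtz pqblv lpjm yxkbx ecz
Hunk 2: at line 5 remove [irtdv,qcgiu] add [qcrcy,qbd,ati] -> 14 lines: xowp bdulf txsaa xvvog rjob qcrcy qbd ati nzj idtz pqblv lpjm yxkbx ecz
Hunk 3: at line 1 remove [bdulf] add [sbh,xgtsj,pex] -> 16 lines: xowp sbh xgtsj pex txsaa xvvog rjob qcrcy qbd ati nzj idtz pqblv lpjm yxkbx ecz
Hunk 4: at line 7 remove [qcrcy] add [wjfyt] -> 16 lines: xowp sbh xgtsj pex txsaa xvvog rjob wjfyt qbd ati nzj idtz pqblv lpjm yxkbx ecz
Hunk 5: at line 12 remove [pqblv,lpjm,yxkbx] add [erric,xwh,arcq] -> 16 lines: xowp sbh xgtsj pex txsaa xvvog rjob wjfyt qbd ati nzj idtz erric xwh arcq ecz
Hunk 6: at line 6 remove [wjfyt,qbd,ati] add [gsmx,agmo] -> 15 lines: xowp sbh xgtsj pex txsaa xvvog rjob gsmx agmo nzj idtz erric xwh arcq ecz
Hunk 7: at line 9 remove [nzj,idtz] add [mmp,zrze,jug] -> 16 lines: xowp sbh xgtsj pex txsaa xvvog rjob gsmx agmo mmp zrze jug erric xwh arcq ecz

Answer: xowp
sbh
xgtsj
pex
txsaa
xvvog
rjob
gsmx
agmo
mmp
zrze
jug
erric
xwh
arcq
ecz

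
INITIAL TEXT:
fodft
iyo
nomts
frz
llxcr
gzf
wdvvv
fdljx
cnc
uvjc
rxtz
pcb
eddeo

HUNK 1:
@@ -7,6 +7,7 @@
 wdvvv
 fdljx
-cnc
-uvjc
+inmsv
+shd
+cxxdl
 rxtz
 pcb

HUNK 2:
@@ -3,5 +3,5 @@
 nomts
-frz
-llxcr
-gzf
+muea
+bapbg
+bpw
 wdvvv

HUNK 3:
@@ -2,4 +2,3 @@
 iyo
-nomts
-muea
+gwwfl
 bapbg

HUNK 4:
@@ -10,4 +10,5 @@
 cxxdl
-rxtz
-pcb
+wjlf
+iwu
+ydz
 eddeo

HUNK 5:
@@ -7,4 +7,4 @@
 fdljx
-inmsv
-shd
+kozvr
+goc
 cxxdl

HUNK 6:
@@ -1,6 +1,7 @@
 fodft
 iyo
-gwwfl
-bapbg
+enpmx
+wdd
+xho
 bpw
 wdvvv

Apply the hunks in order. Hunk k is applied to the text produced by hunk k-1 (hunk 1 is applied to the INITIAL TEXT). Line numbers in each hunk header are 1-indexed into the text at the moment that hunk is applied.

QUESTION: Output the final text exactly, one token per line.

Hunk 1: at line 7 remove [cnc,uvjc] add [inmsv,shd,cxxdl] -> 14 lines: fodft iyo nomts frz llxcr gzf wdvvv fdljx inmsv shd cxxdl rxtz pcb eddeo
Hunk 2: at line 3 remove [frz,llxcr,gzf] add [muea,bapbg,bpw] -> 14 lines: fodft iyo nomts muea bapbg bpw wdvvv fdljx inmsv shd cxxdl rxtz pcb eddeo
Hunk 3: at line 2 remove [nomts,muea] add [gwwfl] -> 13 lines: fodft iyo gwwfl bapbg bpw wdvvv fdljx inmsv shd cxxdl rxtz pcb eddeo
Hunk 4: at line 10 remove [rxtz,pcb] add [wjlf,iwu,ydz] -> 14 lines: fodft iyo gwwfl bapbg bpw wdvvv fdljx inmsv shd cxxdl wjlf iwu ydz eddeo
Hunk 5: at line 7 remove [inmsv,shd] add [kozvr,goc] -> 14 lines: fodft iyo gwwfl bapbg bpw wdvvv fdljx kozvr goc cxxdl wjlf iwu ydz eddeo
Hunk 6: at line 1 remove [gwwfl,bapbg] add [enpmx,wdd,xho] -> 15 lines: fodft iyo enpmx wdd xho bpw wdvvv fdljx kozvr goc cxxdl wjlf iwu ydz eddeo

Answer: fodft
iyo
enpmx
wdd
xho
bpw
wdvvv
fdljx
kozvr
goc
cxxdl
wjlf
iwu
ydz
eddeo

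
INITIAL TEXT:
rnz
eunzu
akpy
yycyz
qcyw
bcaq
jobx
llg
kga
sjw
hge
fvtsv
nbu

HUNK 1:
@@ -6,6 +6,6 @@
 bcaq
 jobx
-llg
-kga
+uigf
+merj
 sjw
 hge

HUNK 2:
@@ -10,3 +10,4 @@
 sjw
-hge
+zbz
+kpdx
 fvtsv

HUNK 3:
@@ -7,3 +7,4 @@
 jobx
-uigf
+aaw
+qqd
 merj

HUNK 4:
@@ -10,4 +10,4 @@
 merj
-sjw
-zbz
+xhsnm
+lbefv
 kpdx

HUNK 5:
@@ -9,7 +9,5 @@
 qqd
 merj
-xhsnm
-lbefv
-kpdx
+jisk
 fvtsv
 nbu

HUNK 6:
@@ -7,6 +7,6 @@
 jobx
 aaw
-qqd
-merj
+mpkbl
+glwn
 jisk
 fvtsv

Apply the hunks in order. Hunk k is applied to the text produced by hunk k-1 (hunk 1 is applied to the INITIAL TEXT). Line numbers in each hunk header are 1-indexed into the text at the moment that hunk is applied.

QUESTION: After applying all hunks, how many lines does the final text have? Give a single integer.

Answer: 13

Derivation:
Hunk 1: at line 6 remove [llg,kga] add [uigf,merj] -> 13 lines: rnz eunzu akpy yycyz qcyw bcaq jobx uigf merj sjw hge fvtsv nbu
Hunk 2: at line 10 remove [hge] add [zbz,kpdx] -> 14 lines: rnz eunzu akpy yycyz qcyw bcaq jobx uigf merj sjw zbz kpdx fvtsv nbu
Hunk 3: at line 7 remove [uigf] add [aaw,qqd] -> 15 lines: rnz eunzu akpy yycyz qcyw bcaq jobx aaw qqd merj sjw zbz kpdx fvtsv nbu
Hunk 4: at line 10 remove [sjw,zbz] add [xhsnm,lbefv] -> 15 lines: rnz eunzu akpy yycyz qcyw bcaq jobx aaw qqd merj xhsnm lbefv kpdx fvtsv nbu
Hunk 5: at line 9 remove [xhsnm,lbefv,kpdx] add [jisk] -> 13 lines: rnz eunzu akpy yycyz qcyw bcaq jobx aaw qqd merj jisk fvtsv nbu
Hunk 6: at line 7 remove [qqd,merj] add [mpkbl,glwn] -> 13 lines: rnz eunzu akpy yycyz qcyw bcaq jobx aaw mpkbl glwn jisk fvtsv nbu
Final line count: 13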